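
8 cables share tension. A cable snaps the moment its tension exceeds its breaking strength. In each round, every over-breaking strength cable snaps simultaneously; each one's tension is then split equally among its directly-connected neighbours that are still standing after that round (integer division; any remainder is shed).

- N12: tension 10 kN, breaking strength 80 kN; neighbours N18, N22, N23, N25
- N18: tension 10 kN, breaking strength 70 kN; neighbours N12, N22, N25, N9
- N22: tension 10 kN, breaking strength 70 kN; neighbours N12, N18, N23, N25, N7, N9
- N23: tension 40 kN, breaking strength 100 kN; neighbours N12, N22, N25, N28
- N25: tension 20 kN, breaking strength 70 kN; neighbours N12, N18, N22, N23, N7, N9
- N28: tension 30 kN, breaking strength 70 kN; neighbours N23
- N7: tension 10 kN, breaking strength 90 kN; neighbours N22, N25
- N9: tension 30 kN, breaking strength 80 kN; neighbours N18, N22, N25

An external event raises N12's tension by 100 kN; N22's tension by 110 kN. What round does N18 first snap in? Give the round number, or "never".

Round 1 — N12 at 110 > 80; N22 at 120 > 70. N12, N22 snap.
  N12 sheds 110 kN to N18, N23, N25: 36 each (2 lost).
    N18: 10+36 = 46 ≤ 70
    N23: 40+36 = 76 ≤ 100
    N25: 20+36 = 56 ≤ 70
  N22 sheds 120 kN to N18, N23, N25, N7, N9: 24 each.
    N18: 46+24 = 70 ≤ 70
    N23: 76+24 = 100 ≤ 100
    N25: 56+24 = 80 > 70
    N7: 10+24 = 34 ≤ 90
    N9: 30+24 = 54 ≤ 80
Round 2 — N25 snaps.
  N25 sheds 80 kN to N18, N23, N7, N9: 20 each.
    N18: 70+20 = 90 > 70
    N23: 100+20 = 120 > 100
    N7: 34+20 = 54 ≤ 90
    N9: 54+20 = 74 ≤ 80
Round 3 — N18, N23 snap.
  N18 sheds 90 kN to N9: 90 each.
    N9: 74+90 = 164 > 80
  N23 sheds 120 kN to N28: 120 each.
    N28: 30+120 = 150 > 70
Round 4 — N28, N9 snap.
  N28 sheds 150 kN: no online neighbours, lost.
  N9 sheds 164 kN: no online neighbours, lost.
No further breaks.

3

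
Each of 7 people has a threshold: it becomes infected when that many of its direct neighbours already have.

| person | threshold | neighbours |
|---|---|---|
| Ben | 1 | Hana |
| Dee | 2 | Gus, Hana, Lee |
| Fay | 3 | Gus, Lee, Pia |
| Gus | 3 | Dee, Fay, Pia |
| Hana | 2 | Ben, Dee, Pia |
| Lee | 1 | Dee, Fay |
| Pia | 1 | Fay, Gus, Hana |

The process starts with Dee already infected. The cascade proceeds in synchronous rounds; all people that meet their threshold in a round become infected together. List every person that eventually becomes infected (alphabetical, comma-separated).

Dee, Lee

Round 1 — Dee becomes infected (initial).
Round 2 — checking thresholds:
  Gus: 1 of 3 neighbours < 3, holds.
  Hana: 1 of 3 neighbours < 2, holds.
  Lee: 1 of 2 neighbours ≥ 1, becomes infected.
Round 3 — no new infections; cascade stops.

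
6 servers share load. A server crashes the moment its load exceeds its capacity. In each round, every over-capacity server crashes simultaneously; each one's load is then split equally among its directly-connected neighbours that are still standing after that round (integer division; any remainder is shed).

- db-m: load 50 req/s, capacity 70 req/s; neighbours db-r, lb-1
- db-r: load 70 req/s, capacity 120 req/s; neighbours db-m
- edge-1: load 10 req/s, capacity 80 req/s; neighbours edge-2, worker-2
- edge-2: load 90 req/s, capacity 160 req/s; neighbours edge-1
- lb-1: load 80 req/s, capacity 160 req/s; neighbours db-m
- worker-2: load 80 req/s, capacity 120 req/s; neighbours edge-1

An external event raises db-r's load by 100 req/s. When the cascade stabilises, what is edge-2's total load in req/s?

90

Round 1 — db-r at 170 > 120. db-r crashes.
  db-r sheds 170 req/s to db-m: 170 each.
    db-m: 50+170 = 220 > 70
Round 2 — db-m crashes.
  db-m sheds 220 req/s to lb-1: 220 each.
    lb-1: 80+220 = 300 > 160
Round 3 — lb-1 crashes.
  lb-1 sheds 300 req/s: no online neighbours, lost.
No further crashes.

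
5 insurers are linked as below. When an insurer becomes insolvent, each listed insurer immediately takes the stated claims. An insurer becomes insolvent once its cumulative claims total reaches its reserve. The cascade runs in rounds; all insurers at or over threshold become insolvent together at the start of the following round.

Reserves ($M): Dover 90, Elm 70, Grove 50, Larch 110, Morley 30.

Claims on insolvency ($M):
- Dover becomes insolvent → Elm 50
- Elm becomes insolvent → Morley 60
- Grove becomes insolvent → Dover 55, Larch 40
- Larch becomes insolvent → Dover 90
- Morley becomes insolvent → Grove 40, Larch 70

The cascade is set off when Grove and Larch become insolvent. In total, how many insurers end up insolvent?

Round 1 — Grove, Larch become insolvent (initial).
  Dover: +55+90 → 145 ≥ 90
Round 2 — Dover becomes insolvent.
  Elm: +50 → 50 < 70
No further insolvencies.

3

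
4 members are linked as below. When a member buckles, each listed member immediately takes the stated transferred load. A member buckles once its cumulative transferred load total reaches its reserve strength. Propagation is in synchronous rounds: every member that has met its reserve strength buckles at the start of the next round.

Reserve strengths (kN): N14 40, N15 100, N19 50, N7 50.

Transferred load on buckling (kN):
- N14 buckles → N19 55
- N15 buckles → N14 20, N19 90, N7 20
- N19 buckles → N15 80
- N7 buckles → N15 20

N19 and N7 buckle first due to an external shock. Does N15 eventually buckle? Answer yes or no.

yes

Round 1 — N19, N7 buckle (initial).
  N15: +80+20 → 100 ≥ 100
Round 2 — N15 buckles.
  N14: +20 → 20 < 40
No further bucklings.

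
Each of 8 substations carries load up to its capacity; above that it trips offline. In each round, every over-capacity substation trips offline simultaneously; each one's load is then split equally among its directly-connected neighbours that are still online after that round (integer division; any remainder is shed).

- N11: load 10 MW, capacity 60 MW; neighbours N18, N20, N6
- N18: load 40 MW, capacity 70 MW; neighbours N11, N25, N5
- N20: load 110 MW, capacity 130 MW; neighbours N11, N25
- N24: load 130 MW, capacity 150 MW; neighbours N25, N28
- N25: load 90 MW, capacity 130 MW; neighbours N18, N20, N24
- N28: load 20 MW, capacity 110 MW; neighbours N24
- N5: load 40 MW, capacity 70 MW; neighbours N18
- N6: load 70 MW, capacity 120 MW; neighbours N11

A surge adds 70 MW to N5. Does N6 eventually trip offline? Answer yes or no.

Round 1 — N5 at 110 > 70. N5 trips offline.
  N5 sheds 110 MW to N18: 110 each.
    N18: 40+110 = 150 > 70
Round 2 — N18 trips offline.
  N18 sheds 150 MW to N11, N25: 75 each.
    N11: 10+75 = 85 > 60
    N25: 90+75 = 165 > 130
Round 3 — N11, N25 trip offline.
  N11 sheds 85 MW to N20, N6: 42 each (1 lost).
    N20: 110+42 = 152 > 130
    N6: 70+42 = 112 ≤ 120
  N25 sheds 165 MW to N20, N24: 82 each (1 lost).
    N20: 152+82 = 234 > 130
    N24: 130+82 = 212 > 150
Round 4 — N20, N24 trip offline.
  N20 sheds 234 MW: no online neighbours, lost.
  N24 sheds 212 MW to N28: 212 each.
    N28: 20+212 = 232 > 110
Round 5 — N28 trips offline.
  N28 sheds 232 MW: no online neighbours, lost.
No further trips.

no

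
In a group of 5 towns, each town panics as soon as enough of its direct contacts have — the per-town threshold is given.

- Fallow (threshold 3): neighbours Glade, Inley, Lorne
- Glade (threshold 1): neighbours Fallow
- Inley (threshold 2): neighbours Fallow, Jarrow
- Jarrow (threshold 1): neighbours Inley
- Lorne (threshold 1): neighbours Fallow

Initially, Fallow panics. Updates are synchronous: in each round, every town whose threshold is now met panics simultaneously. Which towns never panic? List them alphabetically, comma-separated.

Round 1 — Fallow panics (initial).
Round 2 — checking thresholds:
  Glade: 1 of 1 neighbours ≥ 1, panics.
  Inley: 1 of 2 neighbours < 2, holds.
  Lorne: 1 of 1 neighbours ≥ 1, panics.
Round 3 — no new panics; cascade stops.

Inley, Jarrow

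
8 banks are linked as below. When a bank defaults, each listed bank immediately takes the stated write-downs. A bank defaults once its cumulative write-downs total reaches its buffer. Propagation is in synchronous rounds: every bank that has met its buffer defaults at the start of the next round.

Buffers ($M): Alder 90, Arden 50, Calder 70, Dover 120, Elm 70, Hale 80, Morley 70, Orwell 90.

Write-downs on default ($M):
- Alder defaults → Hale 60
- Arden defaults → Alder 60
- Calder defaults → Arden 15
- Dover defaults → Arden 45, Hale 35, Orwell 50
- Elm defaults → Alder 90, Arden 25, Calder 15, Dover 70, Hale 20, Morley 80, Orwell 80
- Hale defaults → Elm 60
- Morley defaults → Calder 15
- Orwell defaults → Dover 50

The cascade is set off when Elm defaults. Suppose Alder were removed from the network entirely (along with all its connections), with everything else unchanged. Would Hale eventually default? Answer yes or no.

With Alder removed:
Round 1 — Elm defaults (initial).
  Arden: +25 → 25 < 50
  Calder: +15 → 15 < 70
  Dover: +70 → 70 < 120
  Hale: +20 → 20 < 80
  Morley: +80 → 80 ≥ 70
  Orwell: +80 → 80 < 90
Round 2 — Morley defaults.
  Calder: +15 → 30 < 70
No further defaults.

no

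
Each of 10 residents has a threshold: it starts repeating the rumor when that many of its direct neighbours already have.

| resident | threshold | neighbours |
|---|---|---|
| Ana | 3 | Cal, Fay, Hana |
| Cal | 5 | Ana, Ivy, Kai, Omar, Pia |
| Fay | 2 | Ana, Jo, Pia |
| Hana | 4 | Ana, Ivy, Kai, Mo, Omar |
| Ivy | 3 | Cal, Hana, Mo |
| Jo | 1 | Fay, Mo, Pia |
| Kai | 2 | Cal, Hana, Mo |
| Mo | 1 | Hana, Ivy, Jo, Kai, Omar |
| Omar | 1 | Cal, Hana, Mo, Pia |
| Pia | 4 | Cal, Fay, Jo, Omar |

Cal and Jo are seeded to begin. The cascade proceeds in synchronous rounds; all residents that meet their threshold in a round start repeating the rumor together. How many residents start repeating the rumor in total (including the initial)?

Round 1 — Cal, Jo start repeating the rumor (initial).
Round 2 — checking thresholds:
  Ana: 1 of 3 neighbours < 3, holds.
  Fay: 1 of 3 neighbours < 2, holds.
  Ivy: 1 of 3 neighbours < 3, holds.
  Kai: 1 of 3 neighbours < 2, holds.
  Mo: 1 of 5 neighbours ≥ 1, starts repeating the rumor.
  Omar: 1 of 4 neighbours ≥ 1, starts repeating the rumor.
  Pia: 2 of 4 neighbours < 4, holds.
Round 3 — checking thresholds:
  Ana: 1 of 3 neighbours < 3, holds.
  Fay: 1 of 3 neighbours < 2, holds.
  Hana: 2 of 5 neighbours < 4, holds.
  Ivy: 2 of 3 neighbours < 3, holds.
  Kai: 2 of 3 neighbours ≥ 2, starts repeating the rumor.
  Pia: 3 of 4 neighbours < 4, holds.
Round 4 — no new spreads; cascade stops.

5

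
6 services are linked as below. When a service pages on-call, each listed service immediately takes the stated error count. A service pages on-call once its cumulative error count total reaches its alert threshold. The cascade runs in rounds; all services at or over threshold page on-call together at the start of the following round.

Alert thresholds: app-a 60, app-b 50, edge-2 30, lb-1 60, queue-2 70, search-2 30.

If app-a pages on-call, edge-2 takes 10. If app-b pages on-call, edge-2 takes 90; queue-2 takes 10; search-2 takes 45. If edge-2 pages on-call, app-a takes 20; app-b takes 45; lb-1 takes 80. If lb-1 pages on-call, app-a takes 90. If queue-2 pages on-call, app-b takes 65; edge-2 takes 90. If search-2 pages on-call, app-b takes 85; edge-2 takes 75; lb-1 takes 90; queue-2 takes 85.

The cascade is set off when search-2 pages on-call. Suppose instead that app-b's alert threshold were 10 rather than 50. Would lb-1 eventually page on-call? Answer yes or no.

yes

With app-b's alert threshold at 10:
Round 1 — search-2 pages on-call (initial).
  app-b: +85 → 85 ≥ 10
  edge-2: +75 → 75 ≥ 30
  lb-1: +90 → 90 ≥ 60
  queue-2: +85 → 85 ≥ 70
Round 2 — app-b, edge-2, lb-1, queue-2 page on-call.
  app-a: +20+90 → 110 ≥ 60
Round 3 — app-a pages on-call.
No further pages.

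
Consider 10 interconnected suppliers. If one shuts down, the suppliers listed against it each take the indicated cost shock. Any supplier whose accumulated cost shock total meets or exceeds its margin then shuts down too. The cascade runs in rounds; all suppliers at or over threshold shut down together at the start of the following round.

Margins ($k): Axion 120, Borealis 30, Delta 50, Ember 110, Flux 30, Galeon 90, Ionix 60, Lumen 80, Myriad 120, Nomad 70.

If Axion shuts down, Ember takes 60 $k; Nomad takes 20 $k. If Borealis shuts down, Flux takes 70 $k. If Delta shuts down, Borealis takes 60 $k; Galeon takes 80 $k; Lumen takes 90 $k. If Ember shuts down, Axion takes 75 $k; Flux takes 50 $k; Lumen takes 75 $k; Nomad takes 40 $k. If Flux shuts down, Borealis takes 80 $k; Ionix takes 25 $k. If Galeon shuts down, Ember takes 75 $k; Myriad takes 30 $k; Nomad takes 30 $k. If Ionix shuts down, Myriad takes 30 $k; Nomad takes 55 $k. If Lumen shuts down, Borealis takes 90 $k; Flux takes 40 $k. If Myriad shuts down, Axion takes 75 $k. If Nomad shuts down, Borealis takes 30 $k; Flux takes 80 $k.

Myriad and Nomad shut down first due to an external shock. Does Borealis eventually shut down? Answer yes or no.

Round 1 — Myriad, Nomad shut down (initial).
  Axion: +75 → 75 < 120
  Borealis: +30 → 30 ≥ 30
  Flux: +80 → 80 ≥ 30
Round 2 — Borealis, Flux shut down.
  Ionix: +25 → 25 < 60
No further shutdowns.

yes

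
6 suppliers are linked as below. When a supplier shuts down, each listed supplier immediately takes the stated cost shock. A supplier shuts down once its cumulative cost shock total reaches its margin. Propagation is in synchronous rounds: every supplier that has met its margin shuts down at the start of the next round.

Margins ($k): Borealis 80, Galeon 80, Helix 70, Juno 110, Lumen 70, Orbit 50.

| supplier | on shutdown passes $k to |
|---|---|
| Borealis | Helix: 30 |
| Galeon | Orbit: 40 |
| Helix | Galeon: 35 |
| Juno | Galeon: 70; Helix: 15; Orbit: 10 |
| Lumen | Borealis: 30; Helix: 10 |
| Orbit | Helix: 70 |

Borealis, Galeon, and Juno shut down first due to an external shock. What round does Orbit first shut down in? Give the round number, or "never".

Round 1 — Borealis, Galeon, Juno shut down (initial).
  Helix: +30+15 → 45 < 70
  Orbit: +40+10 → 50 ≥ 50
Round 2 — Orbit shuts down.
  Helix: +70 → 115 ≥ 70
Round 3 — Helix shuts down.
No further shutdowns.

2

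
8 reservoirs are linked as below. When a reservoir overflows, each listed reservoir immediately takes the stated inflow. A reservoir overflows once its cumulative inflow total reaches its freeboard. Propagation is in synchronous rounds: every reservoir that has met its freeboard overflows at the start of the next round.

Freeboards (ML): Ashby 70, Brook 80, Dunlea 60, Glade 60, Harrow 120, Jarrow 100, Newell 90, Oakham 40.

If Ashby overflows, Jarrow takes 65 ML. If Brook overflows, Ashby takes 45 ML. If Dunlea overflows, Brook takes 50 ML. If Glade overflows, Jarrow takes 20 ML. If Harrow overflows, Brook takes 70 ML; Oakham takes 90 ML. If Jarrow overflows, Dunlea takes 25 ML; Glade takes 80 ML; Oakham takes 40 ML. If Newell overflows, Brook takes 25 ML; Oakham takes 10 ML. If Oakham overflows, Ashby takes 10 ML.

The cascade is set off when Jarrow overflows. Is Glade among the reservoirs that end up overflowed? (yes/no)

Round 1 — Jarrow overflows (initial).
  Dunlea: +25 → 25 < 60
  Glade: +80 → 80 ≥ 60
  Oakham: +40 → 40 ≥ 40
Round 2 — Glade, Oakham overflow.
  Ashby: +10 → 10 < 70
No further overflows.

yes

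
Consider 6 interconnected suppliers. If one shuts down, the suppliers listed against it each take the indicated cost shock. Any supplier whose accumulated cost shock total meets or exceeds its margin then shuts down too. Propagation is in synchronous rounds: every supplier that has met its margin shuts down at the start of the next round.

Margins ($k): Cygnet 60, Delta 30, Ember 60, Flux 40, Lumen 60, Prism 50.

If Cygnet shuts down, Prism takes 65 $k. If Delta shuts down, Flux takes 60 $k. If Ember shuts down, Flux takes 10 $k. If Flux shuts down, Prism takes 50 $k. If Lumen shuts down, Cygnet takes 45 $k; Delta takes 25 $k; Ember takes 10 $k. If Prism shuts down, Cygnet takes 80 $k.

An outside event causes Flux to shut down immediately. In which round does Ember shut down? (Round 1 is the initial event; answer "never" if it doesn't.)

never

Round 1 — Flux shuts down (initial).
  Prism: +50 → 50 ≥ 50
Round 2 — Prism shuts down.
  Cygnet: +80 → 80 ≥ 60
Round 3 — Cygnet shuts down.
No further shutdowns.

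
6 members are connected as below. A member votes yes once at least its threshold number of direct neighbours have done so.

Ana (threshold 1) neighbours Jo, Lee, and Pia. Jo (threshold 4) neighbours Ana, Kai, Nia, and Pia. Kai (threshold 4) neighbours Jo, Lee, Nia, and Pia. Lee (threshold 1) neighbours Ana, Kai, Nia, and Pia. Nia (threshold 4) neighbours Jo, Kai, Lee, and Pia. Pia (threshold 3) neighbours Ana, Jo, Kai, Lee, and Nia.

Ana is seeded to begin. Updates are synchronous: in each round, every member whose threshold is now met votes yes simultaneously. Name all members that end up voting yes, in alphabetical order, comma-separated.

Ana, Lee

Round 1 — Ana votes yes (initial).
Round 2 — checking thresholds:
  Jo: 1 of 4 neighbours < 4, below threshold.
  Lee: 1 of 4 neighbours ≥ 1, votes yes.
  Pia: 1 of 5 neighbours < 3, below threshold.
Round 3 — no new yes votes; cascade stops.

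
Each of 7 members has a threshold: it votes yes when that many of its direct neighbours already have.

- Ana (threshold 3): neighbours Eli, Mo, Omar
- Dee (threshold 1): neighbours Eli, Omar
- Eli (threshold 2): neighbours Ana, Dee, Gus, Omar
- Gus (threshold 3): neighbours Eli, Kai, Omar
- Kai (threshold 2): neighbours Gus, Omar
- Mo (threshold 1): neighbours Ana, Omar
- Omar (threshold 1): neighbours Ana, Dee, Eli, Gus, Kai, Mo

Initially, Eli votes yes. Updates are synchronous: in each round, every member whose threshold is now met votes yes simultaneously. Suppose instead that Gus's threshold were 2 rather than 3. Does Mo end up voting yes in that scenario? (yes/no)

With Gus's threshold at 2:
Round 1 — Eli votes yes (initial).
Round 2 — checking thresholds:
  Ana: 1 of 3 neighbours < 3, below threshold.
  Dee: 1 of 2 neighbours ≥ 1, votes yes.
  Gus: 1 of 3 neighbours < 2, below threshold.
  Omar: 1 of 6 neighbours ≥ 1, votes yes.
Round 3 — checking thresholds:
  Ana: 2 of 3 neighbours < 3, below threshold.
  Gus: 2 of 3 neighbours ≥ 2, votes yes.
  Kai: 1 of 2 neighbours < 2, below threshold.
  Mo: 1 of 2 neighbours ≥ 1, votes yes.
Round 4 — checking thresholds:
  Ana: 3 of 3 neighbours ≥ 3, votes yes.
  Kai: 2 of 2 neighbours ≥ 2, votes yes.
Round 5 — no new yes votes; cascade stops.

yes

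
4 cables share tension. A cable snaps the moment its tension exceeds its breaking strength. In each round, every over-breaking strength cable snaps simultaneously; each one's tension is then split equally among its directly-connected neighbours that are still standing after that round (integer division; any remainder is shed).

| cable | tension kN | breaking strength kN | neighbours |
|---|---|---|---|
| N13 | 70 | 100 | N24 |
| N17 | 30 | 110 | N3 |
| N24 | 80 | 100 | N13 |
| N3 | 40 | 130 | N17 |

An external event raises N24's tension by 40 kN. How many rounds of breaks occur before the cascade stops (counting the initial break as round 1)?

Round 1 — N24 at 120 > 100. N24 snaps.
  N24 sheds 120 kN to N13: 120 each.
    N13: 70+120 = 190 > 100
Round 2 — N13 snaps.
  N13 sheds 190 kN: no online neighbours, lost.
No further breaks.

2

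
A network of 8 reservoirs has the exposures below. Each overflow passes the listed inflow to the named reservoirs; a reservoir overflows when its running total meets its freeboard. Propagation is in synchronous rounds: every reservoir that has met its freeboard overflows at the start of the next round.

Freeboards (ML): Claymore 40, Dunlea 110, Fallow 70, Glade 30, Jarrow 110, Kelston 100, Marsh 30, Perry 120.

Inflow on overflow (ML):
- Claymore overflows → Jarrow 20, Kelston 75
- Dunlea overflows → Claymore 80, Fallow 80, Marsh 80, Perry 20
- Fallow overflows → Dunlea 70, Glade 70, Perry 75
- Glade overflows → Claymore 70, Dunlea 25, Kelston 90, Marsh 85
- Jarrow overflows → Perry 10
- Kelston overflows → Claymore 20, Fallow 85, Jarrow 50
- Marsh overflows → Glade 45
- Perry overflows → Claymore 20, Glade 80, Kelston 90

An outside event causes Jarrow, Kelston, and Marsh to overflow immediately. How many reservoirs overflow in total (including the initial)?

Round 1 — Jarrow, Kelston, Marsh overflow (initial).
  Claymore: +20 → 20 < 40
  Fallow: +85 → 85 ≥ 70
  Glade: +45 → 45 ≥ 30
  Perry: +10 → 10 < 120
Round 2 — Fallow, Glade overflow.
  Claymore: +70 → 90 ≥ 40
  Dunlea: +70+25 → 95 < 110
  Perry: +75 → 85 < 120
Round 3 — Claymore overflows.
No further overflows.

6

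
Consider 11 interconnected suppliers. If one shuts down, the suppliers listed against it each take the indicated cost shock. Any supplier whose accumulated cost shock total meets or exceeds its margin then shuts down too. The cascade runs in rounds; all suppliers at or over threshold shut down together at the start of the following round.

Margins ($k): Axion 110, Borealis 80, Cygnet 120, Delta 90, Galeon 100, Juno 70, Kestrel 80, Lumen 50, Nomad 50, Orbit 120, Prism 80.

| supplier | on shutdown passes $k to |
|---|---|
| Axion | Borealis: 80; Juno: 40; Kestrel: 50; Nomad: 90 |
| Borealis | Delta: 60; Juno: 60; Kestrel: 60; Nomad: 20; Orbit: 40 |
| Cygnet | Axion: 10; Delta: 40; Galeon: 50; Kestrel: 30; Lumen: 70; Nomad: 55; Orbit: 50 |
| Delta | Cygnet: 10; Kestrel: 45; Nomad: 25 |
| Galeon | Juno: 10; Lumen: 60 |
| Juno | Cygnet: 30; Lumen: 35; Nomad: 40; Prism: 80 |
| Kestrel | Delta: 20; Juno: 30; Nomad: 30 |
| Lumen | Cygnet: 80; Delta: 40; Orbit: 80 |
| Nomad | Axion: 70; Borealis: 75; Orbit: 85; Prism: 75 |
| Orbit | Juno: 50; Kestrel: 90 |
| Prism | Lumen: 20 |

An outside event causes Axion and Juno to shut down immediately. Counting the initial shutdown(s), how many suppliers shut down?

Round 1 — Axion, Juno shut down (initial).
  Borealis: +80 → 80 ≥ 80
  Cygnet: +30 → 30 < 120
  Kestrel: +50 → 50 < 80
  Lumen: +35 → 35 < 50
  Nomad: +90+40 → 130 ≥ 50
  Prism: +80 → 80 ≥ 80
Round 2 — Borealis, Nomad, Prism shut down.
  Delta: +60 → 60 < 90
  Kestrel: +60 → 110 ≥ 80
  Lumen: +20 → 55 ≥ 50
  Orbit: +40+85 → 125 ≥ 120
Round 3 — Kestrel, Lumen, Orbit shut down.
  Cygnet: +80 → 110 < 120
  Delta: +20+40 → 120 ≥ 90
Round 4 — Delta shuts down.
  Cygnet: +10 → 120 ≥ 120
Round 5 — Cygnet shuts down.
  Galeon: +50 → 50 < 100
No further shutdowns.

10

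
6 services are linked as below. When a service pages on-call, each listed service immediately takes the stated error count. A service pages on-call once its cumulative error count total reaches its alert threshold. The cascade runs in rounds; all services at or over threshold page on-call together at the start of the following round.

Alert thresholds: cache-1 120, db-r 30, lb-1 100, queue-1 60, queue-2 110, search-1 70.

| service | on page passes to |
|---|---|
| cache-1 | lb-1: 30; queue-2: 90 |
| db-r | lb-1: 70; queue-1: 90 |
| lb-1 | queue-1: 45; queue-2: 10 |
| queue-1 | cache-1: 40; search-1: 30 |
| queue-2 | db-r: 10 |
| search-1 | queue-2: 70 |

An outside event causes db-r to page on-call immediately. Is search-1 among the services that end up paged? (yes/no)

no

Round 1 — db-r pages on-call (initial).
  lb-1: +70 → 70 < 100
  queue-1: +90 → 90 ≥ 60
Round 2 — queue-1 pages on-call.
  cache-1: +40 → 40 < 120
  search-1: +30 → 30 < 70
No further pages.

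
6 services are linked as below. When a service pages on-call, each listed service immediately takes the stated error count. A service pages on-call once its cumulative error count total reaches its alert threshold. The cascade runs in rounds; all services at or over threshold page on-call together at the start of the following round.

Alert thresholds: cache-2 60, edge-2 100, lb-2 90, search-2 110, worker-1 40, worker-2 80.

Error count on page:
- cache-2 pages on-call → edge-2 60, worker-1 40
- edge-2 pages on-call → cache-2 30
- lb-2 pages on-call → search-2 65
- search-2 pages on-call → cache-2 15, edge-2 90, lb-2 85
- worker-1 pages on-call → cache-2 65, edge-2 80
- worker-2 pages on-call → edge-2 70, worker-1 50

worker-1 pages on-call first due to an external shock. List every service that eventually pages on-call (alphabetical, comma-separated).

cache-2, edge-2, worker-1

Round 1 — worker-1 pages on-call (initial).
  cache-2: +65 → 65 ≥ 60
  edge-2: +80 → 80 < 100
Round 2 — cache-2 pages on-call.
  edge-2: +60 → 140 ≥ 100
Round 3 — edge-2 pages on-call.
No further pages.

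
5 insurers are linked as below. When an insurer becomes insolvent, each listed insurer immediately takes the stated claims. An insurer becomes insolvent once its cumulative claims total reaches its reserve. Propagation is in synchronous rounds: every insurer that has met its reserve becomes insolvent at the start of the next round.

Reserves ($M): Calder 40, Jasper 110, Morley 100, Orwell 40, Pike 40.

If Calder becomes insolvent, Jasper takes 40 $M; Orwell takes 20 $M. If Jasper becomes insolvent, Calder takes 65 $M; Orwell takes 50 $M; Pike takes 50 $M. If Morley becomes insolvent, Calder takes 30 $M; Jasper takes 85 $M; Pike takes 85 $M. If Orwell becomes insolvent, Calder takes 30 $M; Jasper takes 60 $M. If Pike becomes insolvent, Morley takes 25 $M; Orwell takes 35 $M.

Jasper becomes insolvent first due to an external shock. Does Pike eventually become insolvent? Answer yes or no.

Round 1 — Jasper becomes insolvent (initial).
  Calder: +65 → 65 ≥ 40
  Orwell: +50 → 50 ≥ 40
  Pike: +50 → 50 ≥ 40
Round 2 — Calder, Orwell, Pike become insolvent.
  Morley: +25 → 25 < 100
No further insolvencies.

yes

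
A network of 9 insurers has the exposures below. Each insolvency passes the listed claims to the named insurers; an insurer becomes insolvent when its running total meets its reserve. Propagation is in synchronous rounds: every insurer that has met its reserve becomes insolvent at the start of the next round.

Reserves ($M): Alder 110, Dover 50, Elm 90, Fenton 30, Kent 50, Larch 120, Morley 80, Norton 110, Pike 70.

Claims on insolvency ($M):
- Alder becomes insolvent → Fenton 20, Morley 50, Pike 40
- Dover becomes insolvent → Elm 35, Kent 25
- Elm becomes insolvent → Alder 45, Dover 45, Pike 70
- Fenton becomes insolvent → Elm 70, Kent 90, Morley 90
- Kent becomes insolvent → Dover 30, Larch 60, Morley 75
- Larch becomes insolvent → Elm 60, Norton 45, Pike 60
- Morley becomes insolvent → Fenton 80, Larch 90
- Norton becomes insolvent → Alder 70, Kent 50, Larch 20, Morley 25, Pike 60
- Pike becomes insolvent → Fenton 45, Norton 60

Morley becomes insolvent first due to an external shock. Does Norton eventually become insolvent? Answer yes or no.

no

Round 1 — Morley becomes insolvent (initial).
  Fenton: +80 → 80 ≥ 30
  Larch: +90 → 90 < 120
Round 2 — Fenton becomes insolvent.
  Elm: +70 → 70 < 90
  Kent: +90 → 90 ≥ 50
Round 3 — Kent becomes insolvent.
  Dover: +30 → 30 < 50
  Larch: +60 → 150 ≥ 120
Round 4 — Larch becomes insolvent.
  Elm: +60 → 130 ≥ 90
  Norton: +45 → 45 < 110
  Pike: +60 → 60 < 70
Round 5 — Elm becomes insolvent.
  Alder: +45 → 45 < 110
  Dover: +45 → 75 ≥ 50
  Pike: +70 → 130 ≥ 70
Round 6 — Dover, Pike become insolvent.
  Norton: +60 → 105 < 110
No further insolvencies.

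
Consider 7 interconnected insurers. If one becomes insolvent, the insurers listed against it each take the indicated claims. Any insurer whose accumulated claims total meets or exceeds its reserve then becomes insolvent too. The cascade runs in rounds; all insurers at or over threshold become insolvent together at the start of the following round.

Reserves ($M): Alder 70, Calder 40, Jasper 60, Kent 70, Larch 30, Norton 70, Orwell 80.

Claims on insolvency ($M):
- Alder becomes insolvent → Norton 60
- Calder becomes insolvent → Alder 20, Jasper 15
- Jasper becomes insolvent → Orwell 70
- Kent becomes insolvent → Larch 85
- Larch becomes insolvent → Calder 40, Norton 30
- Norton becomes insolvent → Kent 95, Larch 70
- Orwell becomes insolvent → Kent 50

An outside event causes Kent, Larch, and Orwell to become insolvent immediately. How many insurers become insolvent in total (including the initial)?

Round 1 — Kent, Larch, Orwell become insolvent (initial).
  Calder: +40 → 40 ≥ 40
  Norton: +30 → 30 < 70
Round 2 — Calder becomes insolvent.
  Alder: +20 → 20 < 70
  Jasper: +15 → 15 < 60
No further insolvencies.

4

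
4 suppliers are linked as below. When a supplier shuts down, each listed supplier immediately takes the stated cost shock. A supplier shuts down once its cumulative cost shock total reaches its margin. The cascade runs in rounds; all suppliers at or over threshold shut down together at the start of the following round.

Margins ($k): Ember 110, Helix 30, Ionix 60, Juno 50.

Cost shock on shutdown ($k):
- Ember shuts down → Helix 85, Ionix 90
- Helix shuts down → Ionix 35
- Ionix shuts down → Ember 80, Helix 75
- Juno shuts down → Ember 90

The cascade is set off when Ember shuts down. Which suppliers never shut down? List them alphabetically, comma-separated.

Round 1 — Ember shuts down (initial).
  Helix: +85 → 85 ≥ 30
  Ionix: +90 → 90 ≥ 60
Round 2 — Helix, Ionix shut down.
No further shutdowns.

Juno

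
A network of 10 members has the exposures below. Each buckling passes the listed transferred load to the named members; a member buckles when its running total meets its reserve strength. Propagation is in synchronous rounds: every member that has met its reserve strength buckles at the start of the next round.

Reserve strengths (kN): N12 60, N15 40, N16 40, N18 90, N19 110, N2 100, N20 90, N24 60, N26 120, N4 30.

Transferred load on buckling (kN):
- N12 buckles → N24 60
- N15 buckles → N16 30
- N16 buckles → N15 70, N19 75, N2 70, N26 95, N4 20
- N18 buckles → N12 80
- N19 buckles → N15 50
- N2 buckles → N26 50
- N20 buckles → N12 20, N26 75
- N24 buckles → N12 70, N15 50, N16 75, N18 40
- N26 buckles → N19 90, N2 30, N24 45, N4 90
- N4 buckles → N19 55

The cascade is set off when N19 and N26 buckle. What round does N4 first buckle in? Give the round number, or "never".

2

Round 1 — N19, N26 buckle (initial).
  N15: +50 → 50 ≥ 40
  N2: +30 → 30 < 100
  N24: +45 → 45 < 60
  N4: +90 → 90 ≥ 30
Round 2 — N15, N4 buckle.
  N16: +30 → 30 < 40
No further bucklings.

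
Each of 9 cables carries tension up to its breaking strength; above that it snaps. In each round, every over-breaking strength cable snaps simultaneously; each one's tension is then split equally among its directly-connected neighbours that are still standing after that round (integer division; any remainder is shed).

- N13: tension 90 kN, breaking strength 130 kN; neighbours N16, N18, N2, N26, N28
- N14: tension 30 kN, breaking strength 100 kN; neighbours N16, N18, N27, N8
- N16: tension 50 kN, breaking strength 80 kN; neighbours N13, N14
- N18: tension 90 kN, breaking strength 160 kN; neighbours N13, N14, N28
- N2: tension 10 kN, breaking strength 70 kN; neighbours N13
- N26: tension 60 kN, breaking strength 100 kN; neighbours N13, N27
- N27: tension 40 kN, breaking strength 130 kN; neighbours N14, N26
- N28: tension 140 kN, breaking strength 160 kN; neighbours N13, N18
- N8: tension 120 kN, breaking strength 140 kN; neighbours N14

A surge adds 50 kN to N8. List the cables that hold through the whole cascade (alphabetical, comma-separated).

Round 1 — N8 at 170 > 140. N8 snaps.
  N8 sheds 170 kN to N14: 170 each.
    N14: 30+170 = 200 > 100
Round 2 — N14 snaps.
  N14 sheds 200 kN to N16, N18, N27: 66 each (2 lost).
    N16: 50+66 = 116 > 80
    N18: 90+66 = 156 ≤ 160
    N27: 40+66 = 106 ≤ 130
Round 3 — N16 snaps.
  N16 sheds 116 kN to N13: 116 each.
    N13: 90+116 = 206 > 130
Round 4 — N13 snaps.
  N13 sheds 206 kN to N18, N2, N26, N28: 51 each (2 lost).
    N18: 156+51 = 207 > 160
    N2: 10+51 = 61 ≤ 70
    N26: 60+51 = 111 > 100
    N28: 140+51 = 191 > 160
Round 5 — N18, N26, N28 snap.
  N18 sheds 207 kN: no online neighbours, lost.
  N26 sheds 111 kN to N27: 111 each.
    N27: 106+111 = 217 > 130
  N28 sheds 191 kN: no online neighbours, lost.
Round 6 — N27 snaps.
  N27 sheds 217 kN: no online neighbours, lost.
No further breaks.

N2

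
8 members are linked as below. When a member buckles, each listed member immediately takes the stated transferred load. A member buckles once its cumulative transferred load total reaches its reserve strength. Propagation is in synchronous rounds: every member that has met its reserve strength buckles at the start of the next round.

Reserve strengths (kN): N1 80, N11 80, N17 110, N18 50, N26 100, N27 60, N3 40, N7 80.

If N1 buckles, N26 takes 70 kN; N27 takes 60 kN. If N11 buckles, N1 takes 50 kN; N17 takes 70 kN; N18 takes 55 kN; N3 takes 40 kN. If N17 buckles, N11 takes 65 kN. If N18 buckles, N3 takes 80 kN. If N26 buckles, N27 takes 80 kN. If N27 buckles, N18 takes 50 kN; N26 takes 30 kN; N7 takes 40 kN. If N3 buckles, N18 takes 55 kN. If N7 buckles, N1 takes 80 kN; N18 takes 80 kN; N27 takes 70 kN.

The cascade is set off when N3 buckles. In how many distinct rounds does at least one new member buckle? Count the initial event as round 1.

2

Round 1 — N3 buckles (initial).
  N18: +55 → 55 ≥ 50
Round 2 — N18 buckles.
No further bucklings.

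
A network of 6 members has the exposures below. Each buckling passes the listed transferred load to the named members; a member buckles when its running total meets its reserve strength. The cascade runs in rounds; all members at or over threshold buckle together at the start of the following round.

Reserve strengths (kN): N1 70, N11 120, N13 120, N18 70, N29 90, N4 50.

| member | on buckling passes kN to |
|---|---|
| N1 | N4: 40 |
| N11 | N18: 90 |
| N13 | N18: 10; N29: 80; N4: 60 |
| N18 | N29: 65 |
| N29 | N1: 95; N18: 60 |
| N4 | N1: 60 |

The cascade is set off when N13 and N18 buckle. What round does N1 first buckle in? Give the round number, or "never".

Round 1 — N13, N18 buckle (initial).
  N29: +80+65 → 145 ≥ 90
  N4: +60 → 60 ≥ 50
Round 2 — N29, N4 buckle.
  N1: +95+60 → 155 ≥ 70
Round 3 — N1 buckles.
No further bucklings.

3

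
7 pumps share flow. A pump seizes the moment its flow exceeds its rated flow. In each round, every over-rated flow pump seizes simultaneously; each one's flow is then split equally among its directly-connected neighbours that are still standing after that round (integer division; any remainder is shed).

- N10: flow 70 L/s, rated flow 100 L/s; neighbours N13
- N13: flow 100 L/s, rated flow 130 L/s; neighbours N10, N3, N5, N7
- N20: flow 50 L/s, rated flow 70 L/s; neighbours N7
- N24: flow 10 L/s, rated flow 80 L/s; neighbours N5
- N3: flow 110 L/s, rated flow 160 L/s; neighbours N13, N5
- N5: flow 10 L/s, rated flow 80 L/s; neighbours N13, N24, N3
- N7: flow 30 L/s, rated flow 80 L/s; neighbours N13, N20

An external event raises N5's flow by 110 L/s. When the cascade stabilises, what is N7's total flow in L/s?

76

Round 1 — N5 at 120 > 80. N5 seizes.
  N5 sheds 120 L/s to N13, N24, N3: 40 each.
    N13: 100+40 = 140 > 130
    N24: 10+40 = 50 ≤ 80
    N3: 110+40 = 150 ≤ 160
Round 2 — N13 seizes.
  N13 sheds 140 L/s to N10, N3, N7: 46 each (2 lost).
    N10: 70+46 = 116 > 100
    N3: 150+46 = 196 > 160
    N7: 30+46 = 76 ≤ 80
Round 3 — N10, N3 seize.
  N10 sheds 116 L/s: no online neighbours, lost.
  N3 sheds 196 L/s: no online neighbours, lost.
No further seizures.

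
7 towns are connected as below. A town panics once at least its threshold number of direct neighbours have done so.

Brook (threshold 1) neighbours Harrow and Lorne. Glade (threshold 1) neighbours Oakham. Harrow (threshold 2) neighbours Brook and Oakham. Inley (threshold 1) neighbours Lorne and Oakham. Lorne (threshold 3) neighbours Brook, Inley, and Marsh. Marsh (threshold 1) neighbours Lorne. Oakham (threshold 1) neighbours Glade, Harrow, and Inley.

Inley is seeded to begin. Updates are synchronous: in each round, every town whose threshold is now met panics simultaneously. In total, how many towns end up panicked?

Round 1 — Inley panics (initial).
Round 2 — checking thresholds:
  Lorne: 1 of 3 neighbours < 3, not yet.
  Oakham: 1 of 3 neighbours ≥ 1, panics.
Round 3 — checking thresholds:
  Glade: 1 of 1 neighbours ≥ 1, panics.
  Harrow: 1 of 2 neighbours < 2, not yet.
  Lorne: 1 of 3 neighbours < 3, not yet.
Round 4 — no new panics; cascade stops.

3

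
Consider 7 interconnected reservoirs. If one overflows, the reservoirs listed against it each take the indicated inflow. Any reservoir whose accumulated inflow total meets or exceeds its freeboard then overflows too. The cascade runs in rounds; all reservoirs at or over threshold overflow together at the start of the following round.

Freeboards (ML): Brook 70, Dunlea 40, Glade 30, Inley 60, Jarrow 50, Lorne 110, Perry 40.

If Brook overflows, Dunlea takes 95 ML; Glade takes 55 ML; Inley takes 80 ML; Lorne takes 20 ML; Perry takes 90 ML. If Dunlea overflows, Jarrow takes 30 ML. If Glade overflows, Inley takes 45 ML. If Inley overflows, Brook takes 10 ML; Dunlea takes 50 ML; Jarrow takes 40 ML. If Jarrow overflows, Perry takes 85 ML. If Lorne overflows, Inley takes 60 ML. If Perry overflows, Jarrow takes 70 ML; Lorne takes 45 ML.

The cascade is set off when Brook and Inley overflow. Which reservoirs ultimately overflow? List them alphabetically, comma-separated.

Round 1 — Brook, Inley overflow (initial).
  Dunlea: +95+50 → 145 ≥ 40
  Glade: +55 → 55 ≥ 30
  Jarrow: +40 → 40 < 50
  Lorne: +20 → 20 < 110
  Perry: +90 → 90 ≥ 40
Round 2 — Dunlea, Glade, Perry overflow.
  Jarrow: +30+70 → 140 ≥ 50
  Lorne: +45 → 65 < 110
Round 3 — Jarrow overflows.
No further overflows.

Brook, Dunlea, Glade, Inley, Jarrow, Perry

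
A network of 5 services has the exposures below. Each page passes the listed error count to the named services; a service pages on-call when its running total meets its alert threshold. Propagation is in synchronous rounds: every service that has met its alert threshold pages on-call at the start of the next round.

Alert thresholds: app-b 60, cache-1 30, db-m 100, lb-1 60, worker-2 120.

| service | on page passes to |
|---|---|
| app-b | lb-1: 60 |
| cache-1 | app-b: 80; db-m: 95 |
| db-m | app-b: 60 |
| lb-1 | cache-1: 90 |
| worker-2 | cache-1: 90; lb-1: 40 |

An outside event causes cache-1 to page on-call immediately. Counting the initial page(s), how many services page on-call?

3

Round 1 — cache-1 pages on-call (initial).
  app-b: +80 → 80 ≥ 60
  db-m: +95 → 95 < 100
Round 2 — app-b pages on-call.
  lb-1: +60 → 60 ≥ 60
Round 3 — lb-1 pages on-call.
No further pages.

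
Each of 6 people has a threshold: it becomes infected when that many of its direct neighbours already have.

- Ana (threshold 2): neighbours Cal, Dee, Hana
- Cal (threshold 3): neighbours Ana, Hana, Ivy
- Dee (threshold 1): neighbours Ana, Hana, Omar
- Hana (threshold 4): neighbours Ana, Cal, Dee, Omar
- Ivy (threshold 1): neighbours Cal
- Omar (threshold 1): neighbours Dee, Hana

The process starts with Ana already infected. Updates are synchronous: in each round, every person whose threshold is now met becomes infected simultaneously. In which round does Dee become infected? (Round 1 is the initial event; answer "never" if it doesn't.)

Round 1 — Ana becomes infected (initial).
Round 2 — checking thresholds:
  Cal: 1 of 3 neighbours < 3, holds.
  Dee: 1 of 3 neighbours ≥ 1, becomes infected.
  Hana: 1 of 4 neighbours < 4, holds.
Round 3 — checking thresholds:
  Cal: 1 of 3 neighbours < 3, holds.
  Hana: 2 of 4 neighbours < 4, holds.
  Omar: 1 of 2 neighbours ≥ 1, becomes infected.
Round 4 — no new infections; cascade stops.

2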